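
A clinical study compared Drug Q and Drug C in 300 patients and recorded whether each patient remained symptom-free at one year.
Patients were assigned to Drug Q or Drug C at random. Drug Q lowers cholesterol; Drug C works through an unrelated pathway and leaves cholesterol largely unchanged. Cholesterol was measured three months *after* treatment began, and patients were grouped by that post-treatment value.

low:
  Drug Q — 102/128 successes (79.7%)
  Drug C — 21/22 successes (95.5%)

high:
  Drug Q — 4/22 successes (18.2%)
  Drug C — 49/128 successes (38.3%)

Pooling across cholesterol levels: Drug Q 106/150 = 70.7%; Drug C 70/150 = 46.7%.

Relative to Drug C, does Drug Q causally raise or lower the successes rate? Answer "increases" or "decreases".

increases

Within every cholesterol level Drug C has the higher rate, yet pooled Drug Q does — Simpson's reversal.
The distribution of cholesterol is itself part of what the drug does — it is an intermediate outcome. Holding it fixed would remove that part of the effect; the total effect is the pooled difference.
Pooled: Drug Q 70.7% vs Drug C 46.7%; Drug Q is higher overall.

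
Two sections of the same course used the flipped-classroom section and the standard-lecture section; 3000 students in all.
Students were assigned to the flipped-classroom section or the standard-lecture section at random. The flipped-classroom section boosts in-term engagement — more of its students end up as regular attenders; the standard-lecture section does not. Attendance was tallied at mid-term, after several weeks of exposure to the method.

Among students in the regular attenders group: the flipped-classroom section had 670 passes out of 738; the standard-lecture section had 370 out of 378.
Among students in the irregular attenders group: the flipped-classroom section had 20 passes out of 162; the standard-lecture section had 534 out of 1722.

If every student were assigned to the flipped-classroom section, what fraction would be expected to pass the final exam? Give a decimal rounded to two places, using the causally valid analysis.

0.77

Stratifying would compare teaching methods among students the teaching methods themselves sorted into mid-term attendance groups — a form of selection on an intermediate. The unconditioned pooled rates give the total causal effect.
So P(outcome | do(the flipped-classroom section)) is just the pooled rate for the flipped-classroom section: 690/900 = 0.767.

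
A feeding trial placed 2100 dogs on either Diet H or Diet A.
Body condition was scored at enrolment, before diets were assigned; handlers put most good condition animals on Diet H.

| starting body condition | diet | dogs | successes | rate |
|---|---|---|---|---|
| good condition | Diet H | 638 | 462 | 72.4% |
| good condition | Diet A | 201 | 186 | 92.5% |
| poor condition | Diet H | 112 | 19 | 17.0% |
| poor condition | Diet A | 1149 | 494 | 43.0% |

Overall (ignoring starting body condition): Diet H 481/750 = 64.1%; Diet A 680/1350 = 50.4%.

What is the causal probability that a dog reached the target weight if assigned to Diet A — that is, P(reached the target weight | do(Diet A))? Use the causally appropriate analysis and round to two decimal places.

0.63

Diet A is higher inside every starting body condition stratum but Diet H is higher in aggregate. Whether to stratify depends on how starting body condition relates to the diet.
Starting body condition is set before the diet has any effect — it is not caused by the diet — and it independently drives the outcome. That makes it a confounder, so the causal comparison is within starting body condition levels.
Standardising Diet A to the population starting body condition mix: 0.400·186/201 + 0.600·494/1149 = 0.628.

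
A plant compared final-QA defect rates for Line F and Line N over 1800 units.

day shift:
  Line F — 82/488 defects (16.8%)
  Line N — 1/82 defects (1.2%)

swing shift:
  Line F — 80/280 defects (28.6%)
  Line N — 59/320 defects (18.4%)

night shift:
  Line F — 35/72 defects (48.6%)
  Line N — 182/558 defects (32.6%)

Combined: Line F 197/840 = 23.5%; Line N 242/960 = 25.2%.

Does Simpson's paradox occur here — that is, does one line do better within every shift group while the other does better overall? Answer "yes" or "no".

Within each shift level (day shift 16.8% vs 1.2%; swing shift 28.6% vs 18.4%; night shift 48.6% vs 32.6%), Line N has the lower rate every time. Pooled: 23.5% vs 25.2% — Line F has the lower rate overall. The two comparisons disagree.

yes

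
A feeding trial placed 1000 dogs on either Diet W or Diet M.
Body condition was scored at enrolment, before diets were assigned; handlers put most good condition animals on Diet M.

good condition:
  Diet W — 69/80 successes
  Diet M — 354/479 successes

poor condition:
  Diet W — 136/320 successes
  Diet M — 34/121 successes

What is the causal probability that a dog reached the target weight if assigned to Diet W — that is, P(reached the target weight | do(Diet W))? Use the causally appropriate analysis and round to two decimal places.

0.67

The starting body condition-specific comparison favours Diet W throughout, but the pooled figures favour Diet M. The question is whether to condition on starting body condition.
Since starting body condition is a pre-existing factor (not a product of the diet) and it affects the outcome on its own, it is a confounder. The stratified rates, not the pooled rate, identify the causal effect.
Standardising Diet W to the population starting body condition mix: 0.559·69/80 + 0.441·136/320 = 0.670.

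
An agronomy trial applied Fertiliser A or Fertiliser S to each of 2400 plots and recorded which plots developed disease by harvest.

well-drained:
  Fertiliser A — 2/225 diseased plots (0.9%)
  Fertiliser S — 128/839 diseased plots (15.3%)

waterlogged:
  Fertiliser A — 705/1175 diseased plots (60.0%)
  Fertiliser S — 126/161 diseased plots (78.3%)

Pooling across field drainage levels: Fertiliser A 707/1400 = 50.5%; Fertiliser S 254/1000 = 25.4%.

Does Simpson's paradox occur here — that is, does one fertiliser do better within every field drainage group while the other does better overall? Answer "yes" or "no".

yes

Within each field drainage level (well-drained 0.9% vs 15.3%; waterlogged 60.0% vs 78.3%), Fertiliser A has the lower rate every time. Pooled: 50.5% vs 25.4% — Fertiliser S has the lower rate overall. The two comparisons disagree.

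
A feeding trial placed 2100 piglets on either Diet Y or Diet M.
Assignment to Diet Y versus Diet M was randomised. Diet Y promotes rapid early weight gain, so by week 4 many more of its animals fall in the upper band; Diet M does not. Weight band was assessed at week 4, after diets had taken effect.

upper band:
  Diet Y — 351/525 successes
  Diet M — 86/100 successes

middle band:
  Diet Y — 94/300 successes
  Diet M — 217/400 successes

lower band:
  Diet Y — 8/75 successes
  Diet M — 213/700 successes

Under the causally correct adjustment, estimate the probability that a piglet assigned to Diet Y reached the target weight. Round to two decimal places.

Week-4 weight band is downstream of the diet. One should not condition on a consequence of treatment, so the overall rates are the right comparison.
So P(outcome | do(Diet Y)) is just the pooled rate for Diet Y: 453/900 = 0.503.

0.50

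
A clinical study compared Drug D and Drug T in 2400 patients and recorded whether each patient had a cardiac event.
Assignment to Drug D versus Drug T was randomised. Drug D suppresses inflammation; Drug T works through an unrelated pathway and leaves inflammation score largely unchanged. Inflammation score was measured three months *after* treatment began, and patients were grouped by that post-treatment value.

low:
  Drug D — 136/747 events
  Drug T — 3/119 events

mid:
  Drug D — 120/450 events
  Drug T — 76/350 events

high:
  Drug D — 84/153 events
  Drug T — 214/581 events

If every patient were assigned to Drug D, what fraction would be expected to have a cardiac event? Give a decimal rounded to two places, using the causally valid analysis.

Inflammation score here is a post-treatment variable shaped by the drug; conditioning on it would introduce bias rather than remove it. The overall comparison is the causal one.
So P(outcome | do(Drug D)) is just the pooled rate for Drug D: 340/1350 = 0.252.

0.25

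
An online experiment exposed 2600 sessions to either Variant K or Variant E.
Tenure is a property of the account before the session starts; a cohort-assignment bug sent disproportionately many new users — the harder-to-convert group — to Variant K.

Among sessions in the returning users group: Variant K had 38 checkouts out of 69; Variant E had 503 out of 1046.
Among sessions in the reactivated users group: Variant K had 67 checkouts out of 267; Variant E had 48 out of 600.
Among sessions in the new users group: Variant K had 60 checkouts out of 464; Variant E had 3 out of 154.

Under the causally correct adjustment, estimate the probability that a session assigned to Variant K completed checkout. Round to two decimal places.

0.35

The stratified and pooled comparisons disagree (Variant K wins within each user tenure; Variant E wins overall), so the answer turns on the causal role of user tenure.
Nothing the variant does changes user tenure; the imbalance is an allocation artefact. With user tenure also predicting the outcome, the pooled figure is confounded, and the within-stratum comparison is the causal one.
Standardising Variant K to the population user tenure mix: 0.429·38/69 + 0.333·67/267 + 0.238·60/464 = 0.351.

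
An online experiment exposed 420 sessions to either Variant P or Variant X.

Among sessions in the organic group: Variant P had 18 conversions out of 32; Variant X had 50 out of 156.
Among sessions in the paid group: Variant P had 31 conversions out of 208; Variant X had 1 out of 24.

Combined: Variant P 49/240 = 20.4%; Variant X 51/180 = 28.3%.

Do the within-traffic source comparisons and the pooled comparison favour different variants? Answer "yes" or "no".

yes

Within each traffic source level (organic 56.2% vs 32.1%; paid 14.9% vs 4.2%), Variant P has the higher rate every time. Pooled: 20.4% vs 28.3% — Variant X has the higher rate overall. The two comparisons disagree.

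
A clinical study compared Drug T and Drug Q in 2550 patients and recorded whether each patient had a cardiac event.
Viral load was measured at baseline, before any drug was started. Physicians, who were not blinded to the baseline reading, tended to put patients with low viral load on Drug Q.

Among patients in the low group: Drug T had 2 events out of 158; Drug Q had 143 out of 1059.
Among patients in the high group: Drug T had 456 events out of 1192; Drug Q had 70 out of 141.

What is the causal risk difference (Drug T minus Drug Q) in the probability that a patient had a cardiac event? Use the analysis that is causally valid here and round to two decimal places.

-0.12

The viral load-specific comparison favours Drug T throughout, but the pooled figures favour Drug Q. The question is whether to condition on viral load.
The imbalance in viral load arose from how patients were allocated, not from anything the drug did; and viral load independently affects the outcome. The pooled gap is confounded — condition on viral load.
Adjusting over the population distribution of viral load: 0.477·(0.013−0.135) + 0.523·(0.383−0.496) = -0.118.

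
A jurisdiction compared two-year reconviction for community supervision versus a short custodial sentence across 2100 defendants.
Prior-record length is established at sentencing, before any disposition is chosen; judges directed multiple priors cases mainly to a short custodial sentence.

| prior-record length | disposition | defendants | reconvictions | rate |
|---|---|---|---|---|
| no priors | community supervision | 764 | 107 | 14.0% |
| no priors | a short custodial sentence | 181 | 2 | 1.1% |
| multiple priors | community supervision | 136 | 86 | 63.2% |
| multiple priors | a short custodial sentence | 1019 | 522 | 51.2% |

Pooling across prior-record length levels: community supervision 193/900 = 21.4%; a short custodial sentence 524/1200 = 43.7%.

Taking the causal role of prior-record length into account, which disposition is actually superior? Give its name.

a short custodial sentence

Prior-record length satisfies the back-door criterion: it is not a descendant of the disposition, and it blocks the spurious path from disposition to outcome. Adjusting for it (i.e., using the within-prior-record length rates) gives the causal effect.
Within each level — no priors: 14.0% vs 1.1%; multiple priors: 63.2% vs 51.2% — a short custodial sentence is lower every time.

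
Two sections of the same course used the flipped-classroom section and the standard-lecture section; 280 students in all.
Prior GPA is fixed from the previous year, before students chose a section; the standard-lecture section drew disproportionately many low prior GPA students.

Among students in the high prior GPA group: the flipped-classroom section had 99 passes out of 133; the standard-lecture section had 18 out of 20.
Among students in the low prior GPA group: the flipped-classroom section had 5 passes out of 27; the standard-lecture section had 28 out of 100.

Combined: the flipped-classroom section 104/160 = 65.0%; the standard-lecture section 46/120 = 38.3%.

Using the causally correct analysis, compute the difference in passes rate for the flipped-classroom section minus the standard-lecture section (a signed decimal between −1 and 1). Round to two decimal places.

-0.13

the standard-lecture section is higher inside every prior GPA band stratum but the flipped-classroom section is higher in aggregate. Whether to stratify depends on how prior GPA band relates to the teaching method.
Here prior GPA band is a common cause — it drives both which teaching method a case falls under and the outcome. The crude comparison mixes populations; the stratum-specific rates are the causally relevant ones.
Adjusting over the population distribution of prior GPA band: 0.546·(0.744−0.900) + 0.454·(0.185−0.280) = -0.128.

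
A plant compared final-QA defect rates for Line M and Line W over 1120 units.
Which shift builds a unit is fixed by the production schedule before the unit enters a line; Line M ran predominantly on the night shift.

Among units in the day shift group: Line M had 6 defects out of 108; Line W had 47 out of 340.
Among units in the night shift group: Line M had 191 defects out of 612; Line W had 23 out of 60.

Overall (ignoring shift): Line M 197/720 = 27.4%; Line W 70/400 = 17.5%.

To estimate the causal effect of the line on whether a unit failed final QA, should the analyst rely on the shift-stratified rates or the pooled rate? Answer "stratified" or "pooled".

stratified

Here shift is a common cause — it drives both which line a case falls under and the outcome. The crude comparison mixes populations; the stratum-specific rates are the causally relevant ones.
Within each level — day shift: 5.6% vs 13.8%; night shift: 31.2% vs 38.3% — Line M is lower every time.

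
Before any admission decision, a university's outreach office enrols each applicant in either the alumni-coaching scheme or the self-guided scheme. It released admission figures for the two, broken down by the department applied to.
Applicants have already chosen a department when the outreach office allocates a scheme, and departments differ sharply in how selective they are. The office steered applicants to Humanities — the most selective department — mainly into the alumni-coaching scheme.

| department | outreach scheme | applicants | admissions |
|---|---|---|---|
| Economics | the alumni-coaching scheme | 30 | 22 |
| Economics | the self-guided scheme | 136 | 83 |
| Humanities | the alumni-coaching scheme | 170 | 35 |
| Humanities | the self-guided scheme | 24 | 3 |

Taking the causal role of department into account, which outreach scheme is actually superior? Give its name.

The imbalance in department arose from how applicants were allocated, not from anything the outreach scheme did; and department independently affects the outcome. The pooled gap is confounded — condition on department.
Within each level — Economics: 73.3% vs 61.0%; Humanities: 20.6% vs 12.5% — the alumni-coaching scheme is higher every time.

the alumni-coaching scheme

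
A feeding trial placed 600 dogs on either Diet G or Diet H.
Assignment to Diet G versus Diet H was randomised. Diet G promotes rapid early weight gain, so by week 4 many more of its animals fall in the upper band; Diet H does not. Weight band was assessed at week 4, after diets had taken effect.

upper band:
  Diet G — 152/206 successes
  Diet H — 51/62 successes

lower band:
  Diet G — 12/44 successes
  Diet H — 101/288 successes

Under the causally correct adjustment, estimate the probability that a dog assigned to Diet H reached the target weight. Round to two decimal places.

The stratified and pooled comparisons disagree (Diet H wins within each week-4 weight band; Diet G wins overall), so the answer turns on the causal role of week-4 weight band.
Stratifying would compare diets among dogs the diets themselves sorted into week-4 weight band groups — a form of selection on an intermediate. The unconditioned pooled rates give the total causal effect.
So P(outcome | do(Diet H)) is just the pooled rate for Diet H: 152/350 = 0.434.

0.43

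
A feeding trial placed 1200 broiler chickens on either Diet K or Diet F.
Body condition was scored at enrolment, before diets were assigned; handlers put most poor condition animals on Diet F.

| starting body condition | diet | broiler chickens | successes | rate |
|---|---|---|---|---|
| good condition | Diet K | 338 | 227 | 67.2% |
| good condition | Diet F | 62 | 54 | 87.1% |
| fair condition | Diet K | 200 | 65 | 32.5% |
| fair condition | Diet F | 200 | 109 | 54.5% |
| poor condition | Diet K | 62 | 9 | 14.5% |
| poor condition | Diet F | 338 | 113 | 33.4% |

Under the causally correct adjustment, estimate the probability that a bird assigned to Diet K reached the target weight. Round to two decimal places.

0.38

Within every starting body condition level Diet F has the higher rate, yet pooled Diet K does — Simpson's reversal.
Starting body condition is set before the diet has any effect — it is not caused by the diet — and it independently drives the outcome. That makes it a confounder, so the causal comparison is within starting body condition levels.
Standardising Diet K to the population starting body condition mix: 0.333·227/338 + 0.333·65/200 + 0.333·9/62 = 0.381.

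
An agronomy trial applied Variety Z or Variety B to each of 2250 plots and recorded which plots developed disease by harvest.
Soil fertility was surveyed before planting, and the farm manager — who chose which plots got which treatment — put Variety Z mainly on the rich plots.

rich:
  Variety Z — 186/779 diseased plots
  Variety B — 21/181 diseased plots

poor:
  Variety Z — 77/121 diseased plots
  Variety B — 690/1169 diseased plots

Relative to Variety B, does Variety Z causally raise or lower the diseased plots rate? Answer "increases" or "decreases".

Within every soil fertility level Variety B has the lower rate, yet pooled Variety Z does — Simpson's reversal.
Soil fertility satisfies the back-door criterion: it is not a descendant of the variety, and it blocks the spurious path from variety to outcome. Adjusting for it (i.e., using the within-soil fertility rates) gives the causal effect.
Within each level — rich: 23.9% vs 11.6%; poor: 63.6% vs 59.0% — Variety B is lower every time.

increases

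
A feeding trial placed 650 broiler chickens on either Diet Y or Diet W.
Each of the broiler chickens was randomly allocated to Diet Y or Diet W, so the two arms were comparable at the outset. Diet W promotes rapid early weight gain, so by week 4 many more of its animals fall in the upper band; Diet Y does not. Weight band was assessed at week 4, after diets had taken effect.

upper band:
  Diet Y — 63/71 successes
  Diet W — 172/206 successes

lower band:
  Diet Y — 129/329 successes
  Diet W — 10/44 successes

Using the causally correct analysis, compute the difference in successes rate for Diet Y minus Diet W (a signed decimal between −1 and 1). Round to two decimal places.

The stratified and pooled comparisons disagree (Diet Y wins within each week-4 weight band; Diet W wins overall), so the answer turns on the causal role of week-4 weight band.
Because the diet influences week-4 weight band, week-4 weight band is a post-treatment mediator, not a confounder. Stratifying on it would bias the estimate; the causal effect is the crude pooled difference.
The causal difference is the pooled difference: 0.480 − 0.728 = -0.248.

-0.25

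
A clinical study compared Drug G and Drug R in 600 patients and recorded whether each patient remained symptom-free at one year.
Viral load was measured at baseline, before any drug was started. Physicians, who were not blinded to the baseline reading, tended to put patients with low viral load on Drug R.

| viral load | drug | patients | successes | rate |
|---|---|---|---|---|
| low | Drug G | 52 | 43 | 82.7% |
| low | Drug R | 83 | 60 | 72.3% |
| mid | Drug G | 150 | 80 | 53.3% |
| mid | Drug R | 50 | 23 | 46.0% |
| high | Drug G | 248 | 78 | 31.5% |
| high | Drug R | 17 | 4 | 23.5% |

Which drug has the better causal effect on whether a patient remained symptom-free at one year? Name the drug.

Here viral load is a common cause — it drives both which drug a case falls under and the outcome. The crude comparison mixes populations; the stratum-specific rates are the causally relevant ones.
Within each level — low: 82.7% vs 72.3%; mid: 53.3% vs 46.0%; high: 31.5% vs 23.5% — Drug G is higher every time.

Drug G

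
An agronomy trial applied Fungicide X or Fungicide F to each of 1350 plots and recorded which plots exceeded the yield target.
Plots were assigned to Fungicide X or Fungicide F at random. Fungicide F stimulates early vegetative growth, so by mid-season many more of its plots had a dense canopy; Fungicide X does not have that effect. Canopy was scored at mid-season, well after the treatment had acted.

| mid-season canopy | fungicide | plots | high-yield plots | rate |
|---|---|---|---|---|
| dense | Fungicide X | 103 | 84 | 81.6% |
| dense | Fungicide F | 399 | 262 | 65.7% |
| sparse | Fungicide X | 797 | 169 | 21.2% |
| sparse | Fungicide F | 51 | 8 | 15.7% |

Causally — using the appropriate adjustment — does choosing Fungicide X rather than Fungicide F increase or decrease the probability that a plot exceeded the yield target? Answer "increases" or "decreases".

The mid-season canopy-specific comparison favours Fungicide X throughout, but the pooled figures favour Fungicide F. The question is whether to condition on mid-season canopy.
The distribution of mid-season canopy is itself part of what the fungicide does — it is an intermediate outcome. Holding it fixed would remove that part of the effect; the total effect is the pooled difference.
Pooled: Fungicide X 28.1% vs Fungicide F 60.0%; Fungicide F is higher overall.

decreases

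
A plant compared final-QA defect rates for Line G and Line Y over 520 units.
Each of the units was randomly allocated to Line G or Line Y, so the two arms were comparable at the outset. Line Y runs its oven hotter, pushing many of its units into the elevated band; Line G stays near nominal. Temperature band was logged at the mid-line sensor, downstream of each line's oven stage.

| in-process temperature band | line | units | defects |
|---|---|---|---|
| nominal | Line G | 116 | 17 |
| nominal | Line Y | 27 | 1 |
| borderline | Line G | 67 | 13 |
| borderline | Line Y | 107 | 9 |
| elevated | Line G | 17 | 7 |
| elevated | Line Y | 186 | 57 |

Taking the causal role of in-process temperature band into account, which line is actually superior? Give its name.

Line G

Line Y is lower inside every in-process temperature band stratum but Line G is lower in aggregate. Whether to stratify depends on how in-process temperature band relates to the line.
Stratifying would compare lines among units the lines themselves sorted into in-process temperature band groups — a form of selection on an intermediate. The unconditioned pooled rates give the total causal effect.
Pooled: Line G 18.5% vs Line Y 20.9%; Line G is lower overall.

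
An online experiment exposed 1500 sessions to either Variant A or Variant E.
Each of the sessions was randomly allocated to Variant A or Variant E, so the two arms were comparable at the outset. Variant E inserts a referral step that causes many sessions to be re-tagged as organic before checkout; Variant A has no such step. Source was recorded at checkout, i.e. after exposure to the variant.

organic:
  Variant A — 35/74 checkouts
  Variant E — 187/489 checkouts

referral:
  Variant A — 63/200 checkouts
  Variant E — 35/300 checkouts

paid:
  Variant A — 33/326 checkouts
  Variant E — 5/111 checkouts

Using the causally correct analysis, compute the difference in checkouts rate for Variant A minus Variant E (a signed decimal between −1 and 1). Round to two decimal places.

Within every traffic source level Variant A has the higher rate, yet pooled Variant E does — Simpson's reversal.
Because the variant influences traffic source, traffic source is a post-treatment mediator, not a confounder. Stratifying on it would bias the estimate; the causal effect is the crude pooled difference.
The causal difference is the pooled difference: 0.218 − 0.252 = -0.034.

-0.03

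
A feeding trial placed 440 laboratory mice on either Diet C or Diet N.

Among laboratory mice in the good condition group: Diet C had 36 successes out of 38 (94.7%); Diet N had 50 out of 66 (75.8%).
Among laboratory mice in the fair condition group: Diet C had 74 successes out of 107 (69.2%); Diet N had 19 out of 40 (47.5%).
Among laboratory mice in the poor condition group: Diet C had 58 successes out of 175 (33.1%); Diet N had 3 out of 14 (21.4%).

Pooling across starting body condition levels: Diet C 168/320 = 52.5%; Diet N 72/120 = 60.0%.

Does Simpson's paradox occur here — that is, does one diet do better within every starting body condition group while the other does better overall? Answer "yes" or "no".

yes

Within each starting body condition level (good condition 94.7% vs 75.8%; fair condition 69.2% vs 47.5%; poor condition 33.1% vs 21.4%), Diet C has the higher rate every time. Pooled: 52.5% vs 60.0% — Diet N has the higher rate overall. The two comparisons disagree.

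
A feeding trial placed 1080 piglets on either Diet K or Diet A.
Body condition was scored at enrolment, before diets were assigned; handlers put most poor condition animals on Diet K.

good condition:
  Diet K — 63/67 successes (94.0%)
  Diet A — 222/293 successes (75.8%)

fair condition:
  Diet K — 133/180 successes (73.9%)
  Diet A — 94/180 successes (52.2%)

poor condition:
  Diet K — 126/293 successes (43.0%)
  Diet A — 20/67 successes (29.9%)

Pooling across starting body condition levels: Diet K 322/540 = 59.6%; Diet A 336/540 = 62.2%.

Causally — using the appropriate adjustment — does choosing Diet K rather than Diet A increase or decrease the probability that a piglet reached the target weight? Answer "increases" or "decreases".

The stratified and pooled comparisons disagree (Diet K wins within each starting body condition; Diet A wins overall), so the answer turns on the causal role of starting body condition.
The imbalance in starting body condition arose from how piglets were allocated, not from anything the diet did; and starting body condition independently affects the outcome. The pooled gap is confounded — condition on starting body condition.
Within each level — good condition: 94.0% vs 75.8%; fair condition: 73.9% vs 52.2%; poor condition: 43.0% vs 29.9% — Diet K is higher every time.

increases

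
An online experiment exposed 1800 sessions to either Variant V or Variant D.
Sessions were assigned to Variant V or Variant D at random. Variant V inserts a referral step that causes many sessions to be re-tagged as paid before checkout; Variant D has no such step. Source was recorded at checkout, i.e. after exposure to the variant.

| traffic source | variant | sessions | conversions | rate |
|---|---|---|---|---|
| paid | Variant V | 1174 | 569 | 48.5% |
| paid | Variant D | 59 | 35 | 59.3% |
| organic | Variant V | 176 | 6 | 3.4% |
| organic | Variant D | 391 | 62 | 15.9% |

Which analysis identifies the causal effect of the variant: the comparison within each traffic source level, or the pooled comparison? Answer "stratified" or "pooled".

The traffic source-specific comparison favours Variant D throughout, but the pooled figures favour Variant V. The question is whether to condition on traffic source.
Traffic source is recorded after the variant and is itself shifted by it — it sits on the causal path from variant to outcome. Conditioning on a mediator would strip out part of the effect we want; the pooled comparison gives the total causal effect.
Pooled: Variant V 42.6% vs Variant D 21.6%; Variant V is higher overall.

pooled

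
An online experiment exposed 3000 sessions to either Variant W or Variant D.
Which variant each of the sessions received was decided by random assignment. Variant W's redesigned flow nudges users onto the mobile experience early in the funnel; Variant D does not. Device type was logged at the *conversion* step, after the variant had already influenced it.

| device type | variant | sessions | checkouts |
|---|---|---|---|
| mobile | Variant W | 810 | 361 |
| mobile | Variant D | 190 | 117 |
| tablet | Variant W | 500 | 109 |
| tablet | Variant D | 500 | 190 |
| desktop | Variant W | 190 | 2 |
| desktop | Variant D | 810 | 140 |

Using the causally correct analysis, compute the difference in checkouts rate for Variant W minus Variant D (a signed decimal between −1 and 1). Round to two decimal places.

Within every device type level Variant D has the higher rate, yet pooled Variant W does — Simpson's reversal.
Because the variant influences device type, device type is a post-treatment mediator, not a confounder. Stratifying on it would bias the estimate; the causal effect is the crude pooled difference.
The causal difference is the pooled difference: 0.315 − 0.298 = +0.017.

+0.02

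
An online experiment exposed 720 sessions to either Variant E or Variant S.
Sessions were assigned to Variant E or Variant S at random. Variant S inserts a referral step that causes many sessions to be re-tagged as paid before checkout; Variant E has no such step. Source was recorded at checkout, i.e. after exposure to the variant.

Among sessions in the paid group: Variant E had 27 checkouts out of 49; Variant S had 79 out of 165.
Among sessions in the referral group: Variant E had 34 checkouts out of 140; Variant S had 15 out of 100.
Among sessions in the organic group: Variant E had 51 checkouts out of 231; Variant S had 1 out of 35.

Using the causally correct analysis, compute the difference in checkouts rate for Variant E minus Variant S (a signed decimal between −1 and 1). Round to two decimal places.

-0.05

Within every traffic source level Variant E has the higher rate, yet pooled Variant S does — Simpson's reversal.
Traffic source here is a post-treatment variable shaped by the variant; conditioning on it would introduce bias rather than remove it. The overall comparison is the causal one.
The causal difference is the pooled difference: 0.267 − 0.317 = -0.050.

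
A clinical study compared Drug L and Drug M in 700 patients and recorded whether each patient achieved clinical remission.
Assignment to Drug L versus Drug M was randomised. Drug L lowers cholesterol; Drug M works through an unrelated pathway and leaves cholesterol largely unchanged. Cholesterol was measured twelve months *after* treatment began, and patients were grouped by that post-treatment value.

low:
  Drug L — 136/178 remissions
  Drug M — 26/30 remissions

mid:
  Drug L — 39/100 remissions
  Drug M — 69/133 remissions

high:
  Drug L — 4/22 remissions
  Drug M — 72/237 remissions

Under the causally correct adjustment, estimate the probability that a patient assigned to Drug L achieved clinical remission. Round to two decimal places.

The cholesterol-specific comparison favours Drug M throughout, but the pooled figures favour Drug L. The question is whether to condition on cholesterol.
Cholesterol is downstream of the drug. One should not condition on a consequence of treatment, so the overall rates are the right comparison.
So P(outcome | do(Drug L)) is just the pooled rate for Drug L: 179/300 = 0.597.

0.60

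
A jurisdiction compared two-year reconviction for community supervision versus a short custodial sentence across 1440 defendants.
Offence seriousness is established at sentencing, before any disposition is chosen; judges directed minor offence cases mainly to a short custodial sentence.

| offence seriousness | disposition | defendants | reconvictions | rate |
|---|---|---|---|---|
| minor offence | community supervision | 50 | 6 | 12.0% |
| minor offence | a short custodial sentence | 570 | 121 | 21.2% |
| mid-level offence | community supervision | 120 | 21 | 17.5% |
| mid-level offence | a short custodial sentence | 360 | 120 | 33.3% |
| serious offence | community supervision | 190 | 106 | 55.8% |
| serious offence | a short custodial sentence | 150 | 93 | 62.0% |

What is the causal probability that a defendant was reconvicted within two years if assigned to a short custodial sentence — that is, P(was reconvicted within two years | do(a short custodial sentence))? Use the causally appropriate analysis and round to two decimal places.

0.35

The offence seriousness-specific comparison favours community supervision throughout, but the pooled figures favour a short custodial sentence. The question is whether to condition on offence seriousness.
Offence seriousness differs across dispositions for reasons unrelated to any effect of the disposition itself, and it separately predicts the outcome — a classic confounder. We must compare within offence seriousness levels.
Standardising a short custodial sentence to the population offence seriousness mix: 0.431·121/570 + 0.333·120/360 + 0.236·93/150 = 0.349.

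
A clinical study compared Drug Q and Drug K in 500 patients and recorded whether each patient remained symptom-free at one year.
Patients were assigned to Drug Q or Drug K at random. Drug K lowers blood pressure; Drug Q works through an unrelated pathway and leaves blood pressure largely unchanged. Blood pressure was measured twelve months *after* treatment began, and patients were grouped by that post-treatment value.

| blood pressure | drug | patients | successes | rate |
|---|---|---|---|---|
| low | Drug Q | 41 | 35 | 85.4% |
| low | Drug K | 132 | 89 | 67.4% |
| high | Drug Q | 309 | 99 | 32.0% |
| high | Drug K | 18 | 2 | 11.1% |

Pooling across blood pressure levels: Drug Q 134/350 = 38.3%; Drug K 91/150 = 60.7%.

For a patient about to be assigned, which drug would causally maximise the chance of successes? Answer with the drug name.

Within every blood pressure level Drug Q has the higher rate, yet pooled Drug K does — Simpson's reversal.
Blood pressure lies on the pathway drug → blood pressure → outcome, so adjusting for it blocks the indirect effect. For the total causal effect of drug, use the unadjusted pooled rates.
Pooled: Drug Q 38.3% vs Drug K 60.7%; Drug K is higher overall.

Drug K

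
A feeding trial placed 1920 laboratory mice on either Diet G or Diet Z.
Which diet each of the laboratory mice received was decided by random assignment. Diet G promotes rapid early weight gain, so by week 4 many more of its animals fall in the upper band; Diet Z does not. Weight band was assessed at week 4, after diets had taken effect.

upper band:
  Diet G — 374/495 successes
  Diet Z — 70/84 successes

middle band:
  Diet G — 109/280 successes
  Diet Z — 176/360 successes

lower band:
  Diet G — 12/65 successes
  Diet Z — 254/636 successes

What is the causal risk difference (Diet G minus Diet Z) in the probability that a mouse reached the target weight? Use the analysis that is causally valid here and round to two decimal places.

The distribution of week-4 weight band is itself part of what the diet does — it is an intermediate outcome. Holding it fixed would remove that part of the effect; the total effect is the pooled difference.
The causal difference is the pooled difference: 0.589 − 0.463 = +0.126.

+0.13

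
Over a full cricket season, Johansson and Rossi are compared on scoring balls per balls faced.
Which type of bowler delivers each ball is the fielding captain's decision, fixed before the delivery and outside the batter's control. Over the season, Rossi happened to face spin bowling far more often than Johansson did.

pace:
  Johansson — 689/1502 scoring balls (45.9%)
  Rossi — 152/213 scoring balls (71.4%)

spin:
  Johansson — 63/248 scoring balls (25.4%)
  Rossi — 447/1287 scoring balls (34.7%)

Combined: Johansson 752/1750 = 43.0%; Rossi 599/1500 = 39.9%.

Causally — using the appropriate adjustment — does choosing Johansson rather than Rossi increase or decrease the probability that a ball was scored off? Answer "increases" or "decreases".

decreases

Within every bowling type level Rossi has the higher rate, yet pooled Johansson does — Simpson's reversal.
Since bowling type is a pre-existing factor (not a product of the player) and it affects the outcome on its own, it is a confounder. The stratified rates, not the pooled rate, identify the causal effect.
Within each level — pace: 45.9% vs 71.4%; spin: 25.4% vs 34.7% — Rossi is higher every time.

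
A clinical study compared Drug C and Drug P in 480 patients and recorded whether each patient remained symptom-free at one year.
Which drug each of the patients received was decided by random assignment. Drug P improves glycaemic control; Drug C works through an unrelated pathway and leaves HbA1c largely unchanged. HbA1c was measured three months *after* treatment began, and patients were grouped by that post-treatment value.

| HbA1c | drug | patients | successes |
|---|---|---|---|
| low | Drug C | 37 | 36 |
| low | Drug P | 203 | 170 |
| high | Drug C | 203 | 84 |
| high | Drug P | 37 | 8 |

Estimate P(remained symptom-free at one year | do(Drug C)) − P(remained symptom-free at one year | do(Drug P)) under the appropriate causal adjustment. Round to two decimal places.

-0.24

HbA1c lies on the pathway drug → HbA1c → outcome, so adjusting for it blocks the indirect effect. For the total causal effect of drug, use the unadjusted pooled rates.
The causal difference is the pooled difference: 0.500 − 0.742 = -0.242.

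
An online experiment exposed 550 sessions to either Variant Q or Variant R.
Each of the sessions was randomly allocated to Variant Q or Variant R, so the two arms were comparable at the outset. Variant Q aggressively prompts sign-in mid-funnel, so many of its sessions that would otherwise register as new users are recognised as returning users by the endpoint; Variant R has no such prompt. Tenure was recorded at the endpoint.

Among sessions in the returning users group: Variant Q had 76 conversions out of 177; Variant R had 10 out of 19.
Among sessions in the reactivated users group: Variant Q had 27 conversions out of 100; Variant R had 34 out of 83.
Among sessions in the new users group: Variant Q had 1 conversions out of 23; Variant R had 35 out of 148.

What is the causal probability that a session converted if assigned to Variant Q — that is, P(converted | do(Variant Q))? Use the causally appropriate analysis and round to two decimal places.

0.35

The user tenure-specific comparison favours Variant R throughout, but the pooled figures favour Variant Q. The question is whether to condition on user tenure.
User tenure lies on the pathway variant → user tenure → outcome, so adjusting for it blocks the indirect effect. For the total causal effect of variant, use the unadjusted pooled rates.
So P(outcome | do(Variant Q)) is just the pooled rate for Variant Q: 104/300 = 0.347.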